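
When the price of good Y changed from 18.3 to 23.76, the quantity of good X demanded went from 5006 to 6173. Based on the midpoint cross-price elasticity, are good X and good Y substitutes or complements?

substitutes

%ΔQ_x = (6173 − 5006)/[(5006+6173)/2] = 1167/5589.5 ≈ 0.2088.
%ΔP_y = (23.76 − 18.3)/[(18.3+23.76)/2] ≈ 0.2596.
E_xy = 0.2088/0.2596 ≈ 0.804.
E_xy > 0, so the goods are substitutes.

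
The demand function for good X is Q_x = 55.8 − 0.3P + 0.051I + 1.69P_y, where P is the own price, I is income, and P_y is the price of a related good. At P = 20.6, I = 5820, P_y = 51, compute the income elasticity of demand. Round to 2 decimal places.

Evaluating quantity at (P, I, P_y) gives Q_x = 55.8 − 0.3(20.6) + 0.051(5820) + 1.69(51) = 55.8 − 6.18 + 296.82 + 86.19 = 432.63.
∂Q_x/∂I = +0.051, so E_I = 0.051·(5820/432.63) ≈ 0.69.
E_I ∈ (0,1): normal good (necessity).

0.69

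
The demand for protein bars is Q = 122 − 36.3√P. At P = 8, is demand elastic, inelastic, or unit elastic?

At P = 8, Q = 19.3281.
dQ/dP = −36.3/(2√P) = −36.3/(2·2.8284).
Point elasticity E = (dQ/dP)·(P/Q) = -6.417 × 8/19.3281 ≈ -2.656.
|E| ≈ 2.656 > 1, so demand is elastic.

elastic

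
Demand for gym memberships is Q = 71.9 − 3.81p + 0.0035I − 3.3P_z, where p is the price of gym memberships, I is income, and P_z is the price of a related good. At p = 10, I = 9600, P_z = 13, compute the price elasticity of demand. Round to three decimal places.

-1.555

Evaluating quantity at (p, I, P_z) gives Q = 71.9 − 3.81(10) + 0.0035(9600) − 3.3(13) = 71.9 − 38.1 + 33.6 − 42.9 = 24.5.
∂Q/∂p = −3.81, so E_p = (−3.81)·(10/24.5) ≈ -1.555.
|E_p| > 1: demand is elastic.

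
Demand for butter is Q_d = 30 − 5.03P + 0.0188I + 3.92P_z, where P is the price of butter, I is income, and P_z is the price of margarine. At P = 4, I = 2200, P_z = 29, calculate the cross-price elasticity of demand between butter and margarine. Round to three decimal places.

Evaluating quantity at (P, I, P_z) gives Q_d = 30 − 5.03(4) + 0.0188(2200) + 3.92(29) = 30 − 20.12 + 41.36 + 113.68 = 164.92.
∂Q_d/∂P_z = +3.92, so E_xy = 3.92·(29/164.92) ≈ 0.689.
E_xy > 0: the goods are substitutes.

0.689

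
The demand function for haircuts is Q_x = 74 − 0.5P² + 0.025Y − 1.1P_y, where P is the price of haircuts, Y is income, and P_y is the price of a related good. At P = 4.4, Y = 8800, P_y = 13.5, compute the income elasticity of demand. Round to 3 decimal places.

0.816

First evaluate Q_x: 74 − 0.5(4.4)² + 0.025(8800) − 1.1(13.5) = 74 − 9.68 + 220 − 14.85 = 269.47.
∂Q_x/∂Y = +0.025, so E_I = 0.025·(8800/269.47) ≈ 0.816.
E_I ∈ (0,1): normal good (necessity).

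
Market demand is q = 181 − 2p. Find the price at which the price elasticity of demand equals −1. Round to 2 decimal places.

45.25

For linear demand q = a − bp, E = −bp/(a − bp). |E| = 1 ⇒ bp = a − bp ⇒ p = a/(2b).
p = 181/(2·2) = 45.25.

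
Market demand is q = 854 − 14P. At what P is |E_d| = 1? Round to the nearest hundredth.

For linear demand q = a − bP, E = −bP/(a − bP). |E| = 1 ⇒ bP = a − bP ⇒ P = a/(2b).
P = 854/(2·14) = 30.50.

30.50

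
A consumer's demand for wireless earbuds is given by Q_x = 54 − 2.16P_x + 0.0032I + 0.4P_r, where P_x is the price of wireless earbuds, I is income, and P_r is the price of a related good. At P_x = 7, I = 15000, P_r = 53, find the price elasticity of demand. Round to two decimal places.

Q_x = 54 − 2.16(7) + 0.0032(15000) + 0.4(53) = 54 − 15.12 + 48 + 21.2 = 108.08.
∂Q_x/∂P_x = −2.16, so E_p = (−2.16)·(7/108.08) ≈ -0.14.
|E_p| < 1: demand is inelastic.

-0.14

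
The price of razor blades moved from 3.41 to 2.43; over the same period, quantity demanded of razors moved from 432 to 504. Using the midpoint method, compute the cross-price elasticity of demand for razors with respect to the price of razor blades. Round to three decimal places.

-0.458

%ΔQ_x = (504 − 432)/[(432+504)/2] = 72/468 ≈ 0.1538.
%ΔP_y = (2.43 − 3.41)/[(3.41+2.43)/2] ≈ -0.3356.
E_xy = 0.1538/-0.3356 ≈ -0.458.
E_xy < 0, so razors and razor blades are complements.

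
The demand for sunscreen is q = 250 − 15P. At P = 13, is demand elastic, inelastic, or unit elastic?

elastic

At P = 13, q = 55.
dq/dP = −15.
Point elasticity E = (dq/dP)·(P/q) = -15 × 13/55 ≈ -3.545.
|E| ≈ 3.545 > 1, so demand is elastic.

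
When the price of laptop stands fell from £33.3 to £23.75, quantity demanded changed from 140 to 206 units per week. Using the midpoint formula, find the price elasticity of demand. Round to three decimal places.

-1.140

%ΔQ = (206 − 140)/[(140 + 206)/2] = 66/173 ≈ 0.3815.
%ΔP = (23.75 − 33.3)/[(33.3 + 23.75)/2] = -9.55/28.525 ≈ -0.3348.
Arc elasticity E = %ΔQ/%ΔP ≈ 0.3815/-0.3348 ≈ -1.140.
|E| > 1: demand is elastic over this range.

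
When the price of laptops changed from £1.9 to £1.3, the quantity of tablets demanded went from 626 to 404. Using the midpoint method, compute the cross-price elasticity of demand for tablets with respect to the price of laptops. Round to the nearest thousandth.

%ΔQ_x = (404 − 626)/[(626+404)/2] = -222/515 ≈ -0.4311.
%ΔP_y = (1.3 − 1.9)/[(1.9+1.3)/2] ≈ -0.3750.
E_xy = -0.4311/-0.3750 ≈ 1.150.
E_xy > 0, so tablets and laptops are substitutes.

1.150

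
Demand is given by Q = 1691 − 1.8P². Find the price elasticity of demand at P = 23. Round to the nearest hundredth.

-2.58

At P = 23, Q = 738.8.
dQ/dP = −2·1.8·P = −82.8.
Point elasticity E = (dQ/dP)·(P/Q) = -82.8 × 23/738.8 ≈ -2.58.
|E| > 1, so demand is elastic at this price.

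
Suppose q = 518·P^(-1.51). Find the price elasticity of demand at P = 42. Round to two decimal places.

For a Cobb–Douglas (constant-elasticity) form q = A·P^α·…, the elasticity with respect to P equals the exponent α at every point.
Here the exponent on P is -1.51, so the price elasticity of demand is -1.51.

-1.51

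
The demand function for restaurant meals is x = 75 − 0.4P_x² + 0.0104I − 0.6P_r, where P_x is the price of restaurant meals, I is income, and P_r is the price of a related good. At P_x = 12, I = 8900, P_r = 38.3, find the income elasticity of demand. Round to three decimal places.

Evaluating quantity at (P_x, I, P_r) gives x = 75 − 0.4(12)² + 0.0104(8900) − 0.6(38.3) = 75 − 57.6 + 92.56 − 22.98 = 86.98.
∂x/∂I = +0.0104, so E_I = 0.0104·(8900/86.98) ≈ 1.064.
E_I > 1: normal good (luxury).

1.064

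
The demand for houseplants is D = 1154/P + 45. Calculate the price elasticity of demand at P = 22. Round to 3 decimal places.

At P = 22, D = 97.4545.
dD/dP = −1154/P² = −2.3843.
Point elasticity E = (dD/dP)·(P/D) = -2.3843 × 22/97.4545 ≈ -0.538.
|E| < 1, so demand is inelastic at this price.

-0.538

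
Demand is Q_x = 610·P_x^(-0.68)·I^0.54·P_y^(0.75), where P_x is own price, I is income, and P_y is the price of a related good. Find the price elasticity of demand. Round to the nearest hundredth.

For a Cobb–Douglas (constant-elasticity) form Q_x = A·P_x^α·…, the elasticity with respect to P_x equals the exponent α at every point.
Here the exponent on P_x is -0.68, so the price elasticity of demand is -0.68.

-0.68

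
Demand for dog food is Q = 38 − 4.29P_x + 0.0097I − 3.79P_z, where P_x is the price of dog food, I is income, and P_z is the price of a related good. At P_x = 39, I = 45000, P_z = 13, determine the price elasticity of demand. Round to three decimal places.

Substituting, Q = 38 − 4.29(39) + 0.0097(45000) − 3.79(13) = 38 − 167.31 + 436.5 − 49.27 = 257.92.
∂Q/∂P_x = −4.29, so E_p = (−4.29)·(39/257.92) ≈ -0.649.
|E_p| < 1: demand is inelastic.

-0.649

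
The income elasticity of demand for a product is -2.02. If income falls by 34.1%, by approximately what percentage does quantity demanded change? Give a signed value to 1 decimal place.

%ΔQ ≈ E × %ΔI = (-2.02) × (-34.1%) ≈ 68.9%.

68.9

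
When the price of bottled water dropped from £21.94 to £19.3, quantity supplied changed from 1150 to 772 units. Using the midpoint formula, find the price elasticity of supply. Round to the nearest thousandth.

3.072

%ΔQ = (772 − 1150)/[(1150 + 772)/2] = -378/961 ≈ -0.3933.
%ΔP = (19.3 − 21.94)/[(21.94 + 19.3)/2] = -2.64/20.62 ≈ -0.1280.
Arc elasticity E = %ΔQ/%ΔP ≈ -0.3933/-0.1280 ≈ 3.072.
|E| > 1: supply is elastic over this range.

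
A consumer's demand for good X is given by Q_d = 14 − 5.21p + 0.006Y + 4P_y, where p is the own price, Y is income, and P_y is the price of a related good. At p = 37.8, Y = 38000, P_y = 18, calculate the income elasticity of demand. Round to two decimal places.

1.95

At the given point, Q_d = 14 − 5.21(37.8) + 0.006(38000) + 4(18) = 14 − 196.938 + 228 + 72 = 117.062.
∂Q_d/∂Y = +0.006, so E_I = 0.006·(38000/117.062) ≈ 1.95.
E_I > 1: normal good (luxury).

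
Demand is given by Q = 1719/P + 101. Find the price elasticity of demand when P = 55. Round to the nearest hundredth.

At P = 55, Q = 132.2545.
dQ/dP = −1719/P² = −0.5683.
Point elasticity E = (dQ/dP)·(P/Q) = -0.5683 × 55/132.2545 ≈ -0.24.
|E| < 1, so demand is inelastic at this price.

-0.24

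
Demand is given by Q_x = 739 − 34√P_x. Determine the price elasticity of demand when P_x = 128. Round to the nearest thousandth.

-0.543

At P_x = 128, Q_x = 354.3339.
dQ_x/dP_x = −34/(2√P_x) = −34/(2·11.3137).
Point elasticity E = (dQ_x/dP_x)·(P_x/Q_x) = -1.5026 × 128/354.3339 ≈ -0.543.
|E| < 1, so demand is inelastic at this price.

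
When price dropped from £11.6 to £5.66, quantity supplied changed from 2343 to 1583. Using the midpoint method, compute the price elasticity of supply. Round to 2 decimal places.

%Δq = (1583 − 2343)/[(2343 + 1583)/2] = -760/1963 ≈ -0.3872.
%ΔP = (5.66 − 11.6)/[(11.6 + 5.66)/2] = -5.94/8.63 ≈ -0.6883.
Arc elasticity E = %Δq/%ΔP ≈ -0.3872/-0.6883 ≈ 0.56.
|E| < 1: supply is inelastic over this range.

0.56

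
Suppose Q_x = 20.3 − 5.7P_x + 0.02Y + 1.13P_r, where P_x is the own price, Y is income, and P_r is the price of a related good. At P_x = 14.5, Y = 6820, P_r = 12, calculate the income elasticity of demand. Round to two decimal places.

1.56

Substituting, Q_x = 20.3 − 5.7(14.5) + 0.02(6820) + 1.13(12) = 20.3 − 82.65 + 136.4 + 13.56 = 87.61.
∂Q_x/∂Y = +0.02, so E_I = 0.02·(6820/87.61) ≈ 1.56.
E_I > 1: normal good (luxury).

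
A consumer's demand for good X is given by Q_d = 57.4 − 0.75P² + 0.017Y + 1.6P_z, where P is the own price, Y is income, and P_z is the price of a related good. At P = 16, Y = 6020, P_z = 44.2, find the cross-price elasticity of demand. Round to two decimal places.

1.84

Substituting, Q_d = 57.4 − 0.75(16)² + 0.017(6020) + 1.6(44.2) = 57.4 − 192 + 102.34 + 70.72 = 38.46.
∂Q_d/∂P_z = +1.6, so E_xy = 1.6·(44.2/38.46) ≈ 1.84.
E_xy > 0: the goods are substitutes.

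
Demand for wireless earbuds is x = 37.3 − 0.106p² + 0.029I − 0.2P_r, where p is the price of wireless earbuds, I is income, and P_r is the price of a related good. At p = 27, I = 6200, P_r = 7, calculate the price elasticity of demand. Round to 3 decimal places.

x = 37.3 − 0.106(27)² + 0.029(6200) − 0.2(7) = 37.3 − 77.274 + 179.8 − 1.4 = 138.426.
∂x/∂p = −2·0.106·p = -5.724, so E_p = -5.724·(27/138.426) ≈ -1.116.
|E_p| > 1: demand is elastic.

-1.116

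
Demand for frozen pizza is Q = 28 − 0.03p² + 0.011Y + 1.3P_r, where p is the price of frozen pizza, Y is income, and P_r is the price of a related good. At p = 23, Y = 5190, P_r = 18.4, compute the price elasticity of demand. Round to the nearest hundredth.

-0.34

Substituting, Q = 28 − 0.03(23)² + 0.011(5190) + 1.3(18.4) = 28 − 15.87 + 57.09 + 23.92 = 93.14.
∂Q/∂p = −2·0.03·p = -1.38, so E_p = -1.38·(23/93.14) ≈ -0.34.
|E_p| < 1: demand is inelastic.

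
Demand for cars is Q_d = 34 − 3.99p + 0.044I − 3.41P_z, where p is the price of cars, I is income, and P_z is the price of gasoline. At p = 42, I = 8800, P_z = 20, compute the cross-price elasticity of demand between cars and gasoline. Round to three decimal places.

-0.368

At the given point, Q_d = 34 − 3.99(42) + 0.044(8800) − 3.41(20) = 34 − 167.58 + 387.2 − 68.2 = 185.42.
∂Q_d/∂P_z = −3.41, so E_xy = -3.41·(20/185.42) ≈ -0.368.
E_xy < 0: the goods are complements.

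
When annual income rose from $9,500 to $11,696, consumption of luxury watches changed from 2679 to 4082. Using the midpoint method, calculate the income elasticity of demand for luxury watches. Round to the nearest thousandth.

2.003

%ΔQ = (4082 − 2679)/[(2679+4082)/2] = 1403/3380.5 ≈ 0.4150.
%ΔI = (11,696 − 9,500)/[(9,500+11,696)/2] = 2196/10598 ≈ 0.2072.
E_I = %ΔQ/%ΔI ≈ 2.003.
E_I > 1: normal good (luxury).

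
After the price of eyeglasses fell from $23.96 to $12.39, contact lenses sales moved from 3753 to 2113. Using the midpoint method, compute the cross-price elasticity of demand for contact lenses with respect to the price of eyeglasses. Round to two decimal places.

%ΔQ_x = (2113 − 3753)/[(3753+2113)/2] = -1640/2933 ≈ -0.5592.
%ΔP_y = (12.39 − 23.96)/[(23.96+12.39)/2] ≈ -0.6366.
E_xy = -0.5592/-0.6366 ≈ 0.88.
E_xy > 0, so contact lenses and eyeglasses are substitutes.

0.88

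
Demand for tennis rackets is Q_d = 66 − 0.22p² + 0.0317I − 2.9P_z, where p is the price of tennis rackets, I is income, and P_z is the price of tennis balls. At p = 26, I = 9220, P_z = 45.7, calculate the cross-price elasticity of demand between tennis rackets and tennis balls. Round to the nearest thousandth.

-1.721

Substituting, Q_d = 66 − 0.22(26)² + 0.0317(9220) − 2.9(45.7) = 66 − 148.72 + 292.274 − 132.53 = 77.024.
∂Q_d/∂P_z = −2.9, so E_xy = -2.9·(45.7/77.024) ≈ -1.721.
E_xy < 0: the goods are complements.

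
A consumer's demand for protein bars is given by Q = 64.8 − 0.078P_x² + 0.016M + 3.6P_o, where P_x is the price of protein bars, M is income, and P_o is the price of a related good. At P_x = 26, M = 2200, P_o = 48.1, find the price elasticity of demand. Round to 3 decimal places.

-0.478

At the given point, Q = 64.8 − 0.078(26)² + 0.016(2200) + 3.6(48.1) = 64.8 − 52.728 + 35.2 + 173.16 = 220.432.
∂Q/∂P_x = −2·0.078·P_x = -4.056, so E_p = -4.056·(26/220.432) ≈ -0.478.
|E_p| < 1: demand is inelastic.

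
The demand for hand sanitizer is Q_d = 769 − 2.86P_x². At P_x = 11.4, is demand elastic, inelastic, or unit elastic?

elastic

At P_x = 11.4, Q_d = 397.3144.
dQ_d/dP_x = −2·2.86·P_x = −65.208.
Point elasticity E = (dQ_d/dP_x)·(P_x/Q_d) = -65.208 × 11.4/397.3144 ≈ -1.871.
|E| ≈ 1.871 > 1, so demand is elastic.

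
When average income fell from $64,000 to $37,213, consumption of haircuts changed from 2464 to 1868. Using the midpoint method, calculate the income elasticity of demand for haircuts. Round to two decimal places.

%ΔQ = (1868 − 2464)/[(2464+1868)/2] = -596/2166 ≈ -0.2752.
%ΔI = (37,213 − 64,000)/[(64,000+37,213)/2] = -26787/50606.5 ≈ -0.5293.
E_I = %ΔQ/%ΔI ≈ 0.52.
E_I ∈ (0,1): normal good (necessity).

0.52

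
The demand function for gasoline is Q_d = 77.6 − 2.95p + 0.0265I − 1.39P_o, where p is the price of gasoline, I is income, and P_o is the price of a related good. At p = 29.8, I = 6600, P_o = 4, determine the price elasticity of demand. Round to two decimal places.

-0.55

Evaluating quantity at (p, I, P_o) gives Q_d = 77.6 − 2.95(29.8) + 0.0265(6600) − 1.39(4) = 77.6 − 87.91 + 174.9 − 5.56 = 159.03.
∂Q_d/∂p = −2.95, so E_p = (−2.95)·(29.8/159.03) ≈ -0.55.
|E_p| < 1: demand is inelastic.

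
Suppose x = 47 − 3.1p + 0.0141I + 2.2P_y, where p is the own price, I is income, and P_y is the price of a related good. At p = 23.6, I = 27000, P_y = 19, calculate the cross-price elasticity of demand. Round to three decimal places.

x = 47 − 3.1(23.6) + 0.0141(27000) + 2.2(19) = 47 − 73.16 + 380.7 + 41.8 = 396.34.
∂x/∂P_y = +2.2, so E_xy = 2.2·(19/396.34) ≈ 0.105.
E_xy > 0: the goods are substitutes.

0.105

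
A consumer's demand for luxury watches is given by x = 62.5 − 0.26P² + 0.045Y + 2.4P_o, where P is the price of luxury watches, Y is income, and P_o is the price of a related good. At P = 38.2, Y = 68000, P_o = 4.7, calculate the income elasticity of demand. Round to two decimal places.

1.11

x = 62.5 − 0.26(38.2)² + 0.045(68000) + 2.4(4.7) = 62.5 − 379.4024 + 3060 + 11.28 = 2754.3776.
∂x/∂Y = +0.045, so E_I = 0.045·(68000/2754.3776) ≈ 1.11.
E_I > 1: normal good (luxury).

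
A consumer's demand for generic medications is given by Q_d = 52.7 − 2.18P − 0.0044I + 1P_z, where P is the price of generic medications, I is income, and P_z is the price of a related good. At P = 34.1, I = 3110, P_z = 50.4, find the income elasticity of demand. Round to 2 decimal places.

Substituting, Q_d = 52.7 − 2.18(34.1) − 0.0044(3110) + 1(50.4) = 52.7 − 74.338 − 13.684 + 50.4 = 15.078.
∂Q_d/∂I = −0.0044, so E_I = -0.0044·(3110/15.078) ≈ -0.91.
E_I < 0: inferior good.

-0.91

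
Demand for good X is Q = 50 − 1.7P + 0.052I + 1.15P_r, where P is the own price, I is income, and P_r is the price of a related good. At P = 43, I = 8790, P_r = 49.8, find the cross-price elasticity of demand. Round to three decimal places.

0.117

At the given point, Q = 50 − 1.7(43) + 0.052(8790) + 1.15(49.8) = 50 − 73.1 + 457.08 + 57.27 = 491.25.
∂Q/∂P_r = +1.15, so E_xy = 1.15·(49.8/491.25) ≈ 0.117.
E_xy > 0: the goods are substitutes.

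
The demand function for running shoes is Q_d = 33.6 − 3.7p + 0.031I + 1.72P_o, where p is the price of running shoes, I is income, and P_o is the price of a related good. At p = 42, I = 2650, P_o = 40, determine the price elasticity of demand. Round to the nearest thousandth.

-5.331

Evaluating quantity at (p, I, P_o) gives Q_d = 33.6 − 3.7(42) + 0.031(2650) + 1.72(40) = 33.6 − 155.4 + 82.15 + 68.8 = 29.15.
∂Q_d/∂p = −3.7, so E_p = (−3.7)·(42/29.15) ≈ -5.331.
|E_p| > 1: demand is elastic.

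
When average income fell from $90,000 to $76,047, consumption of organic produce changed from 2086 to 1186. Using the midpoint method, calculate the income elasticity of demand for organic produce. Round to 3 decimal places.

3.273

%ΔQ = (1186 − 2086)/[(2086+1186)/2] = -900/1636 ≈ -0.5501.
%ΔI = (76,047 − 90,000)/[(90,000+76,047)/2] = -13953/83023.5 ≈ -0.1681.
E_I = %ΔQ/%ΔI ≈ 3.273.
E_I > 1: normal good (luxury).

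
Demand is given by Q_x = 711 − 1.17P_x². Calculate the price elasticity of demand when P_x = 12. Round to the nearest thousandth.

-0.621

At P_x = 12, Q_x = 542.52.
dQ_x/dP_x = −2·1.17·P_x = −28.08.
Point elasticity E = (dQ_x/dP_x)·(P_x/Q_x) = -28.08 × 12/542.52 ≈ -0.621.
|E| < 1, so demand is inelastic at this price.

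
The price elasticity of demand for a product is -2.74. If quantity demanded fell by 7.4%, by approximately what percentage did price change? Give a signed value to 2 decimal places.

2.70

%ΔQ ≈ E × %ΔP ⇒ %ΔP = %ΔQ / E = (-7.4%)/(-2.74) ≈ 2.70%.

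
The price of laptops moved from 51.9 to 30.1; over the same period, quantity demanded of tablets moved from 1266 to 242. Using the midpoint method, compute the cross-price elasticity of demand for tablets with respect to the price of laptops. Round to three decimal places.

2.554

%ΔQ_x = (242 − 1266)/[(1266+242)/2] = -1024/754 ≈ -1.3581.
%ΔP_y = (30.1 − 51.9)/[(51.9+30.1)/2] ≈ -0.5317.
E_xy = -1.3581/-0.5317 ≈ 2.554.
E_xy > 0, so tablets and laptops are substitutes.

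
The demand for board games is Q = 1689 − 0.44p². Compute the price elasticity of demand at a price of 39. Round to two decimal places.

-1.31

At p = 39, Q = 1019.76.
dQ/dp = −2·0.44·p = −34.32.
Point elasticity E = (dQ/dp)·(p/Q) = -34.32 × 39/1019.76 ≈ -1.31.
|E| > 1, so demand is elastic at this price.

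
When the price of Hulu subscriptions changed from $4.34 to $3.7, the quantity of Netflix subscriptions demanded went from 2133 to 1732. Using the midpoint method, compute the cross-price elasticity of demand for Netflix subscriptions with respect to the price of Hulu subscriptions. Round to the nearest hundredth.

%ΔQ_x = (1732 − 2133)/[(2133+1732)/2] = -401/1932.5 ≈ -0.2075.
%ΔP_y = (3.7 − 4.34)/[(4.34+3.7)/2] ≈ -0.1592.
E_xy = -0.2075/-0.1592 ≈ 1.30.
E_xy > 0, so Netflix subscriptions and Hulu subscriptions are substitutes.

1.30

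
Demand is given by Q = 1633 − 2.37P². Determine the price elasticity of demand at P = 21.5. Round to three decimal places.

-4.077

At P = 21.5, Q = 537.4675.
dQ/dP = −2·2.37·P = −101.91.
Point elasticity E = (dQ/dP)·(P/Q) = -101.91 × 21.5/537.4675 ≈ -4.077.
|E| > 1, so demand is elastic at this price.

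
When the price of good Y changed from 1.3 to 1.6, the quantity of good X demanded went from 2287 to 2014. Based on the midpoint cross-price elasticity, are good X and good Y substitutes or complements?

%ΔQ_x = (2014 − 2287)/[(2287+2014)/2] = -273/2150.5 ≈ -0.1269.
%ΔP_y = (1.6 − 1.3)/[(1.3+1.6)/2] ≈ 0.2069.
E_xy = -0.1269/0.2069 ≈ -0.614.
E_xy < 0, so the goods are complements.

complements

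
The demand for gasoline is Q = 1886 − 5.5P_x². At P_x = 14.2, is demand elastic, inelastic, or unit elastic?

elastic

At P_x = 14.2, Q = 776.98.
dQ/dP_x = −2·5.5·P_x = −156.2.
Point elasticity E = (dQ/dP_x)·(P_x/Q) = -156.2 × 14.2/776.98 ≈ -2.855.
|E| ≈ 2.855 > 1, so demand is elastic.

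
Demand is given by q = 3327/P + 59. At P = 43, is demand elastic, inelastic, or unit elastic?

inelastic

At P = 43, q = 136.3721.
dq/dP = −3327/P² = −1.7994.
Point elasticity E = (dq/dP)·(P/q) = -1.7994 × 43/136.3721 ≈ -0.567.
|E| ≈ 0.567 < 1, so demand is inelastic.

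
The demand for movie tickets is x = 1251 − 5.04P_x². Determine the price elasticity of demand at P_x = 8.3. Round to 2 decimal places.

At P_x = 8.3, x = 903.7944.
dx/dP_x = −2·5.04·P_x = −83.664.
Point elasticity E = (dx/dP_x)·(P_x/x) = -83.664 × 8.3/903.7944 ≈ -0.77.
|E| < 1, so demand is inelastic at this price.

-0.77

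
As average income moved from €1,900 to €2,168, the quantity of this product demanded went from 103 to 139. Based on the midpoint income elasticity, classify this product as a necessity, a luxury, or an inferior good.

luxury

%ΔQ = (139 − 103)/[(103+139)/2] = 36/121 ≈ 0.2975.
%ΔI = (2,168 − 1,900)/[(1,900+2,168)/2] = 268/2034 ≈ 0.1318.
E_I = %ΔQ/%ΔI ≈ 2.258.
E_I > 1: normal good (luxury).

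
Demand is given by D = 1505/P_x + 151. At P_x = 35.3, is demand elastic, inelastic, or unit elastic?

inelastic

At P_x = 35.3, D = 193.6346.
dD/dP_x = −1505/P_x² = −1.2078.
Point elasticity E = (dD/dP_x)·(P_x/D) = -1.2078 × 35.3/193.6346 ≈ -0.220.
|E| ≈ 0.220 < 1, so demand is inelastic.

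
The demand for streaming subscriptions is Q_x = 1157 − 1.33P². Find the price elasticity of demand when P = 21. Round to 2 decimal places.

At P = 21, Q_x = 570.47.
dQ_x/dP = −2·1.33·P = −55.86.
Point elasticity E = (dQ_x/dP)·(P/Q_x) = -55.86 × 21/570.47 ≈ -2.06.
|E| > 1, so demand is elastic at this price.

-2.06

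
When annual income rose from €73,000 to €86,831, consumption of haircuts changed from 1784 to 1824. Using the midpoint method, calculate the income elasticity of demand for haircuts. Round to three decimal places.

0.128

%ΔQ = (1824 − 1784)/[(1784+1824)/2] = 40/1804 ≈ 0.0222.
%ΔM = (86,831 − 73,000)/[(73,000+86,831)/2] = 13831/79915.5 ≈ 0.1731.
E_I = %ΔQ/%ΔM ≈ 0.128.
E_I ∈ (0,1): normal good (necessity).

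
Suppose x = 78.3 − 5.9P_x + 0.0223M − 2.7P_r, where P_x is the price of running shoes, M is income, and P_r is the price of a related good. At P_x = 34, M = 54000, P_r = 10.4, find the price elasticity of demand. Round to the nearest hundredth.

-0.19

First evaluate x: 78.3 − 5.9(34) + 0.0223(54000) − 2.7(10.4) = 78.3 − 200.6 + 1204.2 − 28.08 = 1053.82.
∂x/∂P_x = −5.9, so E_p = (−5.9)·(34/1053.82) ≈ -0.19.
|E_p| < 1: demand is inelastic.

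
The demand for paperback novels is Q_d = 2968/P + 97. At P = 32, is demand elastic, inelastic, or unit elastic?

At P = 32, Q_d = 189.75.
dQ_d/dP = −2968/P² = −2.8984.
Point elasticity E = (dQ_d/dP)·(P/Q_d) = -2.8984 × 32/189.75 ≈ -0.489.
|E| ≈ 0.489 < 1, so demand is inelastic.

inelastic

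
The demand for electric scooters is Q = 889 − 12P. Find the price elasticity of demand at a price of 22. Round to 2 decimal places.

At P = 22, Q = 625.
dQ/dP = −12.
Point elasticity E = (dQ/dP)·(P/Q) = -12 × 22/625 ≈ -0.42.
|E| < 1, so demand is inelastic at this price.

-0.42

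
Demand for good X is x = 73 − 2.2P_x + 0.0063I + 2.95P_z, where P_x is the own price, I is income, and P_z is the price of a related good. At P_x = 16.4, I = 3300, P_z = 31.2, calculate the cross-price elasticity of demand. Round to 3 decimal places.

0.615

x = 73 − 2.2(16.4) + 0.0063(3300) + 2.95(31.2) = 73 − 36.08 + 20.79 + 92.04 = 149.75.
∂x/∂P_z = +2.95, so E_xy = 2.95·(31.2/149.75) ≈ 0.615.
E_xy > 0: the goods are substitutes.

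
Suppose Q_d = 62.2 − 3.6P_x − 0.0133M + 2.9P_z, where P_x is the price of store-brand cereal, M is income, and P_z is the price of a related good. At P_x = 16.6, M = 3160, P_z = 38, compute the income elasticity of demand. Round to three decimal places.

-0.595

At the given point, Q_d = 62.2 − 3.6(16.6) − 0.0133(3160) + 2.9(38) = 62.2 − 59.76 − 42.028 + 110.2 = 70.612.
∂Q_d/∂M = −0.0133, so E_I = -0.0133·(3160/70.612) ≈ -0.595.
E_I < 0: inferior good.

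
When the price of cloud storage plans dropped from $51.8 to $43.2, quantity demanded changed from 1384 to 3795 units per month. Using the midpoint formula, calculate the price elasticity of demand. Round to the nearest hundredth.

-5.14

%Δq = (3795 − 1384)/[(1384 + 3795)/2] = 2411/2589.5 ≈ 0.9311.
%ΔP = (43.2 − 51.8)/[(51.8 + 43.2)/2] = -8.6/47.5 ≈ -0.1811.
Arc elasticity E = %Δq/%ΔP ≈ 0.9311/-0.1811 ≈ -5.14.
|E| > 1: demand is elastic over this range.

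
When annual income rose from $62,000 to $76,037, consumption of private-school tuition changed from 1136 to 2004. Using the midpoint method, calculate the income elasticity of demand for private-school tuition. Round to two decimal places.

%ΔQ = (2004 − 1136)/[(1136+2004)/2] = 868/1570 ≈ 0.5529.
%ΔM = (76,037 − 62,000)/[(62,000+76,037)/2] = 14037/69018.5 ≈ 0.2034.
E_I = %ΔQ/%ΔM ≈ 2.72.
E_I > 1: normal good (luxury).

2.72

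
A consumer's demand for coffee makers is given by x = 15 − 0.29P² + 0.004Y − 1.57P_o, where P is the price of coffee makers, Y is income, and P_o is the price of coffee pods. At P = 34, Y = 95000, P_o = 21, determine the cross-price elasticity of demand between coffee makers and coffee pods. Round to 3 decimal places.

-1.231

At the given point, x = 15 − 0.29(34)² + 0.004(95000) − 1.57(21) = 15 − 335.24 + 380 − 32.97 = 26.79.
∂x/∂P_o = −1.57, so E_xy = -1.57·(21/26.79) ≈ -1.231.
E_xy < 0: the goods are complements.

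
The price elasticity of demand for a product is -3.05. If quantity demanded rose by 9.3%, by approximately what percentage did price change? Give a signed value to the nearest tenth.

-3.0

%ΔQ ≈ E × %ΔP ⇒ %ΔP = %ΔQ / E = (9.3%)/(-3.05) ≈ -3.0%.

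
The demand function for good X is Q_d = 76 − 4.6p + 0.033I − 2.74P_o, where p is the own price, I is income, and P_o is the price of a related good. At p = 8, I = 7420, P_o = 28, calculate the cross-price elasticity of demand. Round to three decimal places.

-0.370

Evaluating quantity at (p, I, P_o) gives Q_d = 76 − 4.6(8) + 0.033(7420) − 2.74(28) = 76 − 36.8 + 244.86 − 76.72 = 207.34.
∂Q_d/∂P_o = −2.74, so E_xy = -2.74·(28/207.34) ≈ -0.370.
E_xy < 0: the goods are complements.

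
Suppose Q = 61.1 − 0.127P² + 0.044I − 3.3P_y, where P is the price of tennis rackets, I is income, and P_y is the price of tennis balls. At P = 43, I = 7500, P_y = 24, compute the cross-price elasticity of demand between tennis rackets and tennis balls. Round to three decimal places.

First evaluate Q: 61.1 − 0.127(43)² + 0.044(7500) − 3.3(24) = 61.1 − 234.823 + 330 − 79.2 = 77.077.
∂Q/∂P_y = −3.3, so E_xy = -3.3·(24/77.077) ≈ -1.028.
E_xy < 0: the goods are complements.

-1.028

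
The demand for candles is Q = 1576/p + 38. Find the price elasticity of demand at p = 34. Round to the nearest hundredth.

-0.55

At p = 34, Q = 84.3529.
dQ/dp = −1576/p² = −1.3633.
Point elasticity E = (dQ/dp)·(p/Q) = -1.3633 × 34/84.3529 ≈ -0.55.
|E| < 1, so demand is inelastic at this price.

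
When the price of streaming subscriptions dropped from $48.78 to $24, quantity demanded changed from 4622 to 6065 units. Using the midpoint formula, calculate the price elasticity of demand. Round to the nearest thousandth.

%ΔQ = (6065 − 4622)/[(4622 + 6065)/2] = 1443/5343.5 ≈ 0.2700.
%Δp = (24 − 48.78)/[(48.78 + 24)/2] = -24.78/36.39 ≈ -0.6810.
Arc elasticity E = %ΔQ/%Δp ≈ 0.2700/-0.6810 ≈ -0.397.
|E| < 1: demand is inelastic over this range.

-0.397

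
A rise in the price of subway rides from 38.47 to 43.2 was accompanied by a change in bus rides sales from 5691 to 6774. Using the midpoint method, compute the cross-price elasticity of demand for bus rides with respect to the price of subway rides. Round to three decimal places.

%ΔQ_x = (6774 − 5691)/[(5691+6774)/2] = 1083/6232.5 ≈ 0.1738.
%ΔP_y = (43.2 − 38.47)/[(38.47+43.2)/2] ≈ 0.1158.
E_xy = 0.1738/0.1158 ≈ 1.500.
E_xy > 0, so bus rides and subway rides are substitutes.

1.500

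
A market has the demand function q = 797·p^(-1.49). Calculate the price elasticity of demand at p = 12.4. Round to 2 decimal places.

-1.49

For a Cobb–Douglas (constant-elasticity) form q = A·p^α·…, the elasticity with respect to p equals the exponent α at every point.
Here the exponent on p is -1.49, so the price elasticity of demand is -1.49.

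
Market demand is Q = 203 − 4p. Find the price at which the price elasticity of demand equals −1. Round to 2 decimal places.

For linear demand Q = a − bp, E = −bp/(a − bp). |E| = 1 ⇒ bp = a − bp ⇒ p = a/(2b).
p = 203/(2·4) ≈ 25.38.

25.38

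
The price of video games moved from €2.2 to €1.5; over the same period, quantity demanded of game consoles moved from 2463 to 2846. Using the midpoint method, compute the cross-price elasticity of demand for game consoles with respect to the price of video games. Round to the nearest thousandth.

-0.381

%ΔQ_x = (2846 − 2463)/[(2463+2846)/2] = 383/2654.5 ≈ 0.1443.
%ΔP_y = (1.5 − 2.2)/[(2.2+1.5)/2] ≈ -0.3784.
E_xy = 0.1443/-0.3784 ≈ -0.381.
E_xy < 0, so game consoles and video games are complements.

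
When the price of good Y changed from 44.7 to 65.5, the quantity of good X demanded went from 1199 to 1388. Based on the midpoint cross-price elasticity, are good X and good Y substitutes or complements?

%ΔQ_x = (1388 − 1199)/[(1199+1388)/2] = 189/1293.5 ≈ 0.1461.
%ΔP_y = (65.5 − 44.7)/[(44.7+65.5)/2] ≈ 0.3775.
E_xy = 0.1461/0.3775 ≈ 0.387.
E_xy > 0, so the goods are substitutes.

substitutes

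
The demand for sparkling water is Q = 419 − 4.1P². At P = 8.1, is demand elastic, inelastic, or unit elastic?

elastic

At P = 8.1, Q = 149.999.
dQ/dP = −2·4.1·P = −66.42.
Point elasticity E = (dQ/dP)·(P/Q) = -66.42 × 8.1/149.999 ≈ -3.587.
|E| ≈ 3.587 > 1, so demand is elastic.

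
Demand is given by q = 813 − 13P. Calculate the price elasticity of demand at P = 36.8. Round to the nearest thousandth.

-1.430

At P = 36.8, q = 334.6.
dq/dP = −13.
Point elasticity E = (dq/dP)·(P/q) = -13 × 36.8/334.6 ≈ -1.430.
|E| > 1, so demand is elastic at this price.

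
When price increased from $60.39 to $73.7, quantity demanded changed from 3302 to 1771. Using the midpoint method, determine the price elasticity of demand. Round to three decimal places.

%ΔQ = (1771 − 3302)/[(3302 + 1771)/2] = -1531/2536.5 ≈ -0.6036.
%Δp = (73.7 − 60.39)/[(60.39 + 73.7)/2] = 13.31/67.045 ≈ 0.1985.
Arc elasticity E = %ΔQ/%Δp ≈ -0.6036/0.1985 ≈ -3.040.
|E| > 1: demand is elastic over this range.

-3.040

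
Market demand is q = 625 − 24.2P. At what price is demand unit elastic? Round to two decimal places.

12.91

For linear demand q = a − bP, E = −bP/(a − bP). |E| = 1 ⇒ bP = a − bP ⇒ P = a/(2b).
P = 625/(2·24.2) ≈ 12.91.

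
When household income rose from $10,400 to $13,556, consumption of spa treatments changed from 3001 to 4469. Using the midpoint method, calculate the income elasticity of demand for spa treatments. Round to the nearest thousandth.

%ΔQ = (4469 − 3001)/[(3001+4469)/2] = 1468/3735 ≈ 0.3930.
%ΔY = (13,556 − 10,400)/[(10,400+13,556)/2] = 3156/11978 ≈ 0.2635.
E_I = %ΔQ/%ΔY ≈ 1.492.
E_I > 1: normal good (luxury).

1.492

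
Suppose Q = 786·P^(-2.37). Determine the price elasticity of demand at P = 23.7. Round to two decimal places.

-2.37

For a Cobb–Douglas (constant-elasticity) form Q = A·P^α·…, the elasticity with respect to P equals the exponent α at every point.
Here the exponent on P is -2.37, so the price elasticity of demand is -2.37.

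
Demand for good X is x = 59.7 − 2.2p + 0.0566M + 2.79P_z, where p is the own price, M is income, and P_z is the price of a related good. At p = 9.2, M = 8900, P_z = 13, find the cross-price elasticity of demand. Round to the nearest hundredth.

0.06

At the given point, x = 59.7 − 2.2(9.2) + 0.0566(8900) + 2.79(13) = 59.7 − 20.24 + 503.74 + 36.27 = 579.47.
∂x/∂P_z = +2.79, so E_xy = 2.79·(13/579.47) ≈ 0.06.
E_xy > 0: the goods are substitutes.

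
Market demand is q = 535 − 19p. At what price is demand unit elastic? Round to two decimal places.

14.08

For linear demand q = a − bp, E = −bp/(a − bp). |E| = 1 ⇒ bp = a − bp ⇒ p = a/(2b).
p = 535/(2·19) ≈ 14.08.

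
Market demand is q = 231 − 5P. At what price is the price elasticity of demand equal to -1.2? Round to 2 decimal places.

Set −bP/(a − bP) = −1.2 ⇒ bP = 1.2(a − bP) ⇒ bP(1+1.2) = 1.2·a.
P = 1.2·231/(5·2.2) = 25.20.

25.20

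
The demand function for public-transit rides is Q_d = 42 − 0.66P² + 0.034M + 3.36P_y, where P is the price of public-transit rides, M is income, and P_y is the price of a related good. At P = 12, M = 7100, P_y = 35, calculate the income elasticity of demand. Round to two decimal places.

0.79

First evaluate Q_d: 42 − 0.66(12)² + 0.034(7100) + 3.36(35) = 42 − 95.04 + 241.4 + 117.6 = 305.96.
∂Q_d/∂M = +0.034, so E_I = 0.034·(7100/305.96) ≈ 0.79.
E_I ∈ (0,1): normal good (necessity).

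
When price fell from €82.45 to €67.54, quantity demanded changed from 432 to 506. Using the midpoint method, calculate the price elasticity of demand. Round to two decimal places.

-0.79

%Δq = (506 − 432)/[(432 + 506)/2] = 74/469 ≈ 0.1578.
%Δp = (67.54 − 82.45)/[(82.45 + 67.54)/2] = -14.91/74.995 ≈ -0.1988.
Arc elasticity E = %Δq/%Δp ≈ 0.1578/-0.1988 ≈ -0.79.
|E| < 1: demand is inelastic over this range.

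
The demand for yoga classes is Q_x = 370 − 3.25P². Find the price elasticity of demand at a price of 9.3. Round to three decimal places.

At P = 9.3, Q_x = 88.9075.
dQ_x/dP = −2·3.25·P = −60.45.
Point elasticity E = (dQ_x/dP)·(P/Q_x) = -60.45 × 9.3/88.9075 ≈ -6.323.
|E| > 1, so demand is elastic at this price.

-6.323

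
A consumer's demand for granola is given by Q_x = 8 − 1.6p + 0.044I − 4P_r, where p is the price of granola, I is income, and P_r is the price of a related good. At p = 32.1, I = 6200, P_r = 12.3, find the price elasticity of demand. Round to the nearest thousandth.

Q_x = 8 − 1.6(32.1) + 0.044(6200) − 4(12.3) = 8 − 51.36 + 272.8 − 49.2 = 180.24.
∂Q_x/∂p = −1.6, so E_p = (−1.6)·(32.1/180.24) ≈ -0.285.
|E_p| < 1: demand is inelastic.

-0.285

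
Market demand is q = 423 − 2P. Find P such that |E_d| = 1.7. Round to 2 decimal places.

133.17

Set −bP/(a − bP) = −1.7 ⇒ bP = 1.7(a − bP) ⇒ bP(1+1.7) = 1.7·a.
P = 1.7·423/(2·2.7) ≈ 133.17.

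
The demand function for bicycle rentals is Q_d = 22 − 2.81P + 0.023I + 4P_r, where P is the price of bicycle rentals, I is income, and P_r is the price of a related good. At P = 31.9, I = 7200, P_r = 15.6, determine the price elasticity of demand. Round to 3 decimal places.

At the given point, Q_d = 22 − 2.81(31.9) + 0.023(7200) + 4(15.6) = 22 − 89.639 + 165.6 + 62.4 = 160.361.
∂Q_d/∂P = −2.81, so E_p = (−2.81)·(31.9/160.361) ≈ -0.559.
|E_p| < 1: demand is inelastic.

-0.559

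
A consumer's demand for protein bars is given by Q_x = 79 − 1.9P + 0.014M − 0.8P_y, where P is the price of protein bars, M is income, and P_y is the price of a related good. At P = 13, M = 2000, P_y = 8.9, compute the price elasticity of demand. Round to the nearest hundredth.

At the given point, Q_x = 79 − 1.9(13) + 0.014(2000) − 0.8(8.9) = 79 − 24.7 + 28 − 7.12 = 75.18.
∂Q_x/∂P = −1.9, so E_p = (−1.9)·(13/75.18) ≈ -0.33.
|E_p| < 1: demand is inelastic.

-0.33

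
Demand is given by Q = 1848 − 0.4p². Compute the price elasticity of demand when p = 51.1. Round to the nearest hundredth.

-2.60

At p = 51.1, Q = 803.516.
dQ/dp = −2·0.4·p = −40.88.
Point elasticity E = (dQ/dp)·(p/Q) = -40.88 × 51.1/803.516 ≈ -2.60.
|E| > 1, so demand is elastic at this price.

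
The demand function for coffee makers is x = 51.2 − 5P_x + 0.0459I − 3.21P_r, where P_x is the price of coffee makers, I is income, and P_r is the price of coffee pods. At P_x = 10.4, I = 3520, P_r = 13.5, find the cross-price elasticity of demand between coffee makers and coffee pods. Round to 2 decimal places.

Substituting, x = 51.2 − 5(10.4) + 0.0459(3520) − 3.21(13.5) = 51.2 − 52 + 161.568 − 43.335 = 117.433.
∂x/∂P_r = −3.21, so E_xy = -3.21·(13.5/117.433) ≈ -0.37.
E_xy < 0: the goods are complements.

-0.37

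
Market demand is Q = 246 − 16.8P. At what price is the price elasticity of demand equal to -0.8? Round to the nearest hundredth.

6.51

Set −bP/(a − bP) = −0.8 ⇒ bP = 0.8(a − bP) ⇒ bP(1+0.8) = 0.8·a.
P = 0.8·246/(16.8·1.8) ≈ 6.51.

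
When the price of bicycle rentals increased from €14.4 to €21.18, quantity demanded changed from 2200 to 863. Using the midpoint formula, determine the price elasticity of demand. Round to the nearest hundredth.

-2.29

%ΔQ = (863 − 2200)/[(2200 + 863)/2] = -1337/1531.5 ≈ -0.8730.
%Δp = (21.18 − 14.4)/[(14.4 + 21.18)/2] = 6.78/17.79 ≈ 0.3811.
Arc elasticity E = %ΔQ/%Δp ≈ -0.8730/0.3811 ≈ -2.29.
|E| > 1: demand is elastic over this range.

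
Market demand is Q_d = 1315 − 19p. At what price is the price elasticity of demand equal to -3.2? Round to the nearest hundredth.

52.73

Set −bp/(a − bp) = −3.2 ⇒ bp = 3.2(a − bp) ⇒ bp(1+3.2) = 3.2·a.
p = 3.2·1315/(19·4.2) ≈ 52.73.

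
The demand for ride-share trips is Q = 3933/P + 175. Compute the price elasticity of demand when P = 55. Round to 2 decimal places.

At P = 55, Q = 246.5091.
dQ/dP = −3933/P² = −1.3002.
Point elasticity E = (dQ/dP)·(P/Q) = -1.3002 × 55/246.5091 ≈ -0.29.
|E| < 1, so demand is inelastic at this price.

-0.29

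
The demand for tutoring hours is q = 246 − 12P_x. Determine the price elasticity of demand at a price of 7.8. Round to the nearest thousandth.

-0.614

At P_x = 7.8, q = 152.4.
dq/dP_x = −12.
Point elasticity E = (dq/dP_x)·(P_x/q) = -12 × 7.8/152.4 ≈ -0.614.
|E| < 1, so demand is inelastic at this price.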